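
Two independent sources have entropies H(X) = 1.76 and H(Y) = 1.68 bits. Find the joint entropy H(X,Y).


For independent variables, H(X,Y) = H(X) + H(Y) = 1.76 + 1.68 = 3.44

3.44 bits


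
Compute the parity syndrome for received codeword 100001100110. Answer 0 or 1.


Syndrome = XOR of all bits = 1 XOR 0 XOR 0 XOR 0 XOR 0 XOR 1 XOR 1 XOR 0 XOR 0 XOR 1 XOR 1 XOR 0 = 1

1


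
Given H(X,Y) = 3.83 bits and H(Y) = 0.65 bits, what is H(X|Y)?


H(X|Y) = H(X,Y) - H(Y) = 3.83 - 0.65 = 3.18

3.18 bits


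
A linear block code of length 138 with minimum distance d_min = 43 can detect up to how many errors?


Detection capability = d_min - 1 = 43 - 1 = 42

42 errors


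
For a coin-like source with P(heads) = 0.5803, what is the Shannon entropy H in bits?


H = -p*log2(p) - (1-p)*log2(1-p). -0.5803*log2(0.5803) = 0.455610; -0.4197*log2(0.4197) = 0.525703. H = 0.455610 + 0.525703 = 0.9813

0.9813 bits


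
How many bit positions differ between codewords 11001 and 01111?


Count differing positions: ^ . ^ ^ . = 3 differences

3


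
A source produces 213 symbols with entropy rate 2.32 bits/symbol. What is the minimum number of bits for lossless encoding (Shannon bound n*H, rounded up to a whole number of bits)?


Minimum bits >= n * H = 213 * 2.32 = 494.16, rounded up to a whole number of bits = 495

495 bits


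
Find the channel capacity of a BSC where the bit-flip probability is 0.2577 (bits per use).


H(p) = -p*log2(p) - (1-p)*log2(1-p) = -0.2577*log2(0.2577) - 0.7423*log2(0.7423) = 0.504122 + 0.319134 = 0.8233. C = 1 - H(p) = 1 - 0.8233 = 0.1767

0.1767 bits


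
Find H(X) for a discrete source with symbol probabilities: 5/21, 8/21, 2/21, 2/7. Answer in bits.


H = -sum(p_i * log2(p_i)). Terms: -(5/21)*log2(5/21) = 0.492950; -(8/21)*log2(8/21) = 0.530407; -(2/21)*log2(2/21) = 0.323078; -(2/7)*log2(2/7) = 0.516387. H = 0.492950 + 0.530407 + 0.323078 + 0.516387 = 1.8628

1.8628 bits


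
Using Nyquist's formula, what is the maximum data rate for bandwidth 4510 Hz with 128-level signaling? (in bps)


Rate = 2 * B * log2(M) = 2 * 4510 * 7.0 = 63140.0

63140.0 bps


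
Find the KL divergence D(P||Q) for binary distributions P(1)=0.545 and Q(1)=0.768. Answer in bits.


KL = p*log2(p/q) + (1-p)*log2((1-p)/(1-q)) = 0.545*log2(0.545/0.768) + 0.455*log2(0.455/0.232) = 0.1724

0.1724 bits


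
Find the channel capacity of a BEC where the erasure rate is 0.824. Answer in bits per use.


C = 1 - epsilon = 1 - 0.824 = 0.176

0.176 bits


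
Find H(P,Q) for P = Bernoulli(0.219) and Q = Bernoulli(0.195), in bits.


H(P,Q) = -p*log2(q) - (1-p)*log2(1-q). -0.219*log2(0.195) = 0.516501; -0.781*log2(0.805) = 0.244406. H(P,Q) = 0.516501 + 0.244406 = 0.7609

0.7609 bits


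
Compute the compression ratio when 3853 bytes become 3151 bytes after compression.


Ratio = original / compressed = 3853 / 3151 = 1.2228

1.2228


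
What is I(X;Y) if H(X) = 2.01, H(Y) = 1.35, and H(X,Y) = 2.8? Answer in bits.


I(X;Y) = H(X) + H(Y) - H(X,Y) = 2.01 + 1.35 - 2.8 = 0.56

0.56 bits


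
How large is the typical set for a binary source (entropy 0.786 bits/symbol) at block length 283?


log2|A_typical| = nH = 283 * 0.786 = 222.438, so |A_typical| ~ 2^222.438 = 9.131e+66

9.131e+66


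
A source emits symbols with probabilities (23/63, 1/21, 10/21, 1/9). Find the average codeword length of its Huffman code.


Huffman construction (repeatedly merge the two least-probable nodes; each merge adds 1 bit to every symbol beneath it): 1/21 + 1/9 = 10/63; 10/63 + 23/63 = 11/21; 10/21 + 11/21 = 1. Resulting codeword lengths (in the order the probabilities were given): (2, 3, 1, 3). L_avg = sum(p_i * l_i) = 23/63*2 + 1/21*3 + 10/21*1 + 1/9*3 = 106/63 = 1.6825

1.6825 bits


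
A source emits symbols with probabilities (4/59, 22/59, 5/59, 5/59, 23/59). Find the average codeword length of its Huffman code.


Huffman construction (repeatedly merge the two least-probable nodes; each merge adds 1 bit to every symbol beneath it): 4/59 + 5/59 = 9/59; 5/59 + 9/59 = 14/59; 14/59 + 22/59 = 36/59; 23/59 + 36/59 = 1. Resulting codeword lengths (in the order the probabilities were given): (4, 2, 4, 3, 1). L_avg = sum(p_i * l_i) = 4/59*4 + 22/59*2 + 5/59*4 + 5/59*3 + 23/59*1 = 2

2.0 bits


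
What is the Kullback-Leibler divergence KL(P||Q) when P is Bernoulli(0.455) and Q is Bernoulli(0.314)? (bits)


KL = p*log2(p/q) + (1-p)*log2((1-p)/(1-q)) = 0.455*log2(0.455/0.314) + 0.545*log2(0.545/0.686) = 0.0626

0.0626 bits


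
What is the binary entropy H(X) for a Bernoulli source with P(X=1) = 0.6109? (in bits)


H = -p*log2(p) - (1-p)*log2(1-p). -0.6109*log2(0.6109) = 0.434345; -0.3891*log2(0.3891) = 0.529871. H = 0.434345 + 0.529871 = 0.9642

0.9642 bits


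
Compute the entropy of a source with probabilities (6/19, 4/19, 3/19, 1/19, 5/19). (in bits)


H = -sum(p_i * log2(p_i)). Terms: -(6/19)*log2(6/19) = 0.525147; -(4/19)*log2(4/19) = 0.473248; -(3/19)*log2(3/19) = 0.420468; -(1/19)*log2(1/19) = 0.223575; -(5/19)*log2(5/19) = 0.506842. H = 0.525147 + 0.473248 + 0.420468 + 0.223575 + 0.506842 = 2.1493

2.1493 bits


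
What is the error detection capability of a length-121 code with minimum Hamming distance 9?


Detection capability = d_min - 1 = 9 - 1 = 8

8 errors


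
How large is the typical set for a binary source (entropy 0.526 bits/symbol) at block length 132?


log2|A_typical| = nH = 132 * 0.526 = 69.432, so |A_typical| ~ 2^69.432 = 7.964e+20

7.964e+20


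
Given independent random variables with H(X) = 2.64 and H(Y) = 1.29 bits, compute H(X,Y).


For independent variables, H(X,Y) = H(X) + H(Y) = 2.64 + 1.29 = 3.93

3.93 bits


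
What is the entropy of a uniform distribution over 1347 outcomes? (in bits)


H = log2(n) = log2(1347) = 10.3955

10.3955 bits


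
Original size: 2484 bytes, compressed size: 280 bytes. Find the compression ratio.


Ratio = original / compressed = 2484 / 280 = 8.8714

8.8714


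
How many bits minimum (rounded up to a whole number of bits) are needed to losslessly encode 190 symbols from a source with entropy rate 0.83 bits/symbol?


Minimum bits >= n * H = 190 * 0.83 = 157.7, rounded up to a whole number of bits = 158

158 bits


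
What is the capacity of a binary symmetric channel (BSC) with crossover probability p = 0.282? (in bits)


H(p) = -p*log2(p) - (1-p)*log2(1-p) = -0.282*log2(0.282) - 0.718*log2(0.718) = 0.514998 + 0.343164 = 0.8582. C = 1 - H(p) = 1 - 0.8582 = 0.1418

0.1418 bits


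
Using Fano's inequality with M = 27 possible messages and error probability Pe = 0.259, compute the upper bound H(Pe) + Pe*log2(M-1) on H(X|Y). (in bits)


H(Pe) = -Pe*log2(Pe) - (1-Pe)*log2(1-Pe) = -0.259*log2(0.259) - 0.741*log2(0.741) = 0.504785 + 0.320449 = 0.8252. Pe*log2(M-1) = 0.259*log2(26) = 1.217414. Bound = H(Pe) + Pe*log2(M-1) = 0.504785 + 0.320449 + 1.217414 = 2.0426

2.0426 bits


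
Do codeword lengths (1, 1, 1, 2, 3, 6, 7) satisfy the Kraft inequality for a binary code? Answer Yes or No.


Kraft sum = sum(2^(-l_i)) = 1.8984, need <= 1. Result: violated (a binary prefix-free code with these lengths cannot exist)

No


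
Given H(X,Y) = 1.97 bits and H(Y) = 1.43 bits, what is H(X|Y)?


H(X|Y) = H(X,Y) - H(Y) = 1.97 - 1.43 = 0.54

0.54 bits


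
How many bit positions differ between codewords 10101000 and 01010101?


Count differing positions: ^ ^ ^ ^ ^ ^ . ^ = 7 differences

7


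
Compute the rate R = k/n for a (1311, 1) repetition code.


Rate = k/n = 1/1311

1/1311


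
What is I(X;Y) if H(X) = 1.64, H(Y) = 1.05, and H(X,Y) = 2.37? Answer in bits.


I(X;Y) = H(X) + H(Y) - H(X,Y) = 1.64 + 1.05 - 2.37 = 0.32

0.32 bits


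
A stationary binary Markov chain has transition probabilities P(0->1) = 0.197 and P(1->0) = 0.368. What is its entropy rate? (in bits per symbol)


Stationary distribution: pi_0 = p10/(p01+p10) = 0.6513, pi_1 = 0.3487. Entropy rate H' = pi_0*H(p01) + pi_1*H(p10) = 0.6513*0.7159 + 0.3487*0.9491 = 0.7972

0.7972 bits/symbol


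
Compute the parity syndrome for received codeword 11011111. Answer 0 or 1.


Syndrome = XOR of all bits = 1 XOR 1 XOR 0 XOR 1 XOR 1 XOR 1 XOR 1 XOR 1 = 1

1


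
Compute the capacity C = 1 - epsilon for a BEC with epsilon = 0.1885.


C = 1 - epsilon = 1 - 0.1885 = 0.8115

0.8115 bits


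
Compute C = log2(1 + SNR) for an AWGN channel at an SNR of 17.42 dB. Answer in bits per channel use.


SNR_linear = 10^(17.42/10) = 55.2077; C = log2(1 + SNR_linear) = log2(1 + 55.2077) = 5.8127

5.8127 bits/channel use


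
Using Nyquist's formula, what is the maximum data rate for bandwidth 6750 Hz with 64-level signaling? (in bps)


Rate = 2 * B * log2(M) = 2 * 6750 * 6.0 = 81000.0

81000.0 bps


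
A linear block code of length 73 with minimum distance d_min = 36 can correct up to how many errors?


Correction capability = floor((d-1)/2) = floor((36-1)/2) = 17

17 errors


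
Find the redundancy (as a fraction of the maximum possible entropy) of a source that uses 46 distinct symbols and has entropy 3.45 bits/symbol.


H_max = log2(K) = log2(46) = 5.5236 bits/symbol. Redundancy = 1 - H/H_max = 1 - 3.45/5.5236 = 1 - 0.6246 = 0.3754

0.3754


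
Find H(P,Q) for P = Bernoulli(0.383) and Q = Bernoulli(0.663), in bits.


H(P,Q) = -p*log2(q) - (1-p)*log2(1-q). -0.383*log2(0.663) = 0.227088; -0.617*log2(0.337) = 0.968184. H(P,Q) = 0.227088 + 0.968184 = 1.1953

1.1953 bits


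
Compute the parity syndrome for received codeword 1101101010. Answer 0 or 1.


Syndrome = XOR of all bits = 1 XOR 1 XOR 0 XOR 1 XOR 1 XOR 0 XOR 1 XOR 0 XOR 1 XOR 0 = 0

0


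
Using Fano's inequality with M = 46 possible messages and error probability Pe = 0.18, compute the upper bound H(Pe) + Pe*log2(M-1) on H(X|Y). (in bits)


H(Pe) = -Pe*log2(Pe) - (1-Pe)*log2(1-Pe) = -0.18*log2(0.18) - 0.82*log2(0.82) = 0.445308 + 0.234769 = 0.6801. Pe*log2(M-1) = 0.18*log2(45) = 0.988534. Bound = H(Pe) + Pe*log2(M-1) = 0.445308 + 0.234769 + 0.988534 = 1.6686

1.6686 bits


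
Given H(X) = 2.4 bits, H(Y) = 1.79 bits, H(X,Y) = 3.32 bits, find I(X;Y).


I(X;Y) = H(X) + H(Y) - H(X,Y) = 2.4 + 1.79 - 3.32 = 0.87

0.87 bits


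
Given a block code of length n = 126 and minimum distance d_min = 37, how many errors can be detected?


Detection capability = d_min - 1 = 37 - 1 = 36

36 errors


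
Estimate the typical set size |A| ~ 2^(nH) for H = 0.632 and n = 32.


log2|A_typical| = nH = 32 * 0.632 = 20.224, so |A_typical| ~ 2^20.224 = 1.225e+06

1.225e+06


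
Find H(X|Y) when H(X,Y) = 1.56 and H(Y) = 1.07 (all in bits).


H(X|Y) = H(X,Y) - H(Y) = 1.56 - 1.07 = 0.49

0.49 bits


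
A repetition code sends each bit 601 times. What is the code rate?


Rate = k/n = 1/601

1/601


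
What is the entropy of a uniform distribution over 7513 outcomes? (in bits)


H = log2(n) = log2(7513) = 12.8752

12.8752 bits


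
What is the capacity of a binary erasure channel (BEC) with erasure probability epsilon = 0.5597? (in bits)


C = 1 - epsilon = 1 - 0.5597 = 0.4403

0.4403 bits


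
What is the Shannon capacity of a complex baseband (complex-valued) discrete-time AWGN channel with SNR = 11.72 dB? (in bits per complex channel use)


SNR_linear = 10^(11.72/10) = 14.8594; C = log2(1 + SNR_linear) = log2(1 + 14.8594) = 3.9873

3.9873 bits/channel use


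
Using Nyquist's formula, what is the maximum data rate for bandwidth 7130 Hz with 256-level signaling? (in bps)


Rate = 2 * B * log2(M) = 2 * 7130 * 8.0 = 114080.0

114080.0 bps


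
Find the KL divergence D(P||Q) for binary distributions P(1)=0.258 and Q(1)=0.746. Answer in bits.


KL = p*log2(p/q) + (1-p)*log2((1-p)/(1-q)) = 0.258*log2(0.258/0.746) + 0.742*log2(0.742/0.254) = 0.7524

0.7524 bits


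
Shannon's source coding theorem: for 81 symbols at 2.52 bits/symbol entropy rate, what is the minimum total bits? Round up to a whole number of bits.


Minimum bits >= n * H = 81 * 2.52 = 204.12, rounded up to a whole number of bits = 205

205 bits


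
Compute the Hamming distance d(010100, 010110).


Count differing positions: . . . . ^ . = 1 differences

1


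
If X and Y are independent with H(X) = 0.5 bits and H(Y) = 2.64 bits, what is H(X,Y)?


For independent variables, H(X,Y) = H(X) + H(Y) = 0.5 + 2.64 = 3.14

3.14 bits


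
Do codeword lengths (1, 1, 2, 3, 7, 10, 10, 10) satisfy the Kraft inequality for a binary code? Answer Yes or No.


Kraft sum = sum(2^(-l_i)) = 1.3857, need <= 1. Result: violated (a binary prefix-free code with these lengths cannot exist)

No


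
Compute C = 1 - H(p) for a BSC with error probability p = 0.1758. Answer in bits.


H(p) = -p*log2(p) - (1-p)*log2(1-p) = -0.1758*log2(0.1758) - 0.8242*log2(0.8242) = 0.440905 + 0.229897 = 0.6708. C = 1 - H(p) = 1 - 0.6708 = 0.3292

0.3292 bits


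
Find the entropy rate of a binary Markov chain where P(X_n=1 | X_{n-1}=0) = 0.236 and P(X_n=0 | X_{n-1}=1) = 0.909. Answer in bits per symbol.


Stationary distribution: pi_0 = p10/(p01+p10) = 0.7939, pi_1 = 0.2061. Entropy rate H' = pi_0*H(p01) + pi_1*H(p10) = 0.7939*0.7883 + 0.2061*0.4398 = 0.7165

0.7165 bits/symbol


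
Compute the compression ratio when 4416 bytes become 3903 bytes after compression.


Ratio = original / compressed = 4416 / 3903 = 1.1314

1.1314


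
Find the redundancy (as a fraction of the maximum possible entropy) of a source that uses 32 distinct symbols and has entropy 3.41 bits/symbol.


H_max = log2(K) = log2(32) = 5.0 bits/symbol. Redundancy = 1 - H/H_max = 1 - 3.41/5.0 = 1 - 0.682 = 0.318

0.318


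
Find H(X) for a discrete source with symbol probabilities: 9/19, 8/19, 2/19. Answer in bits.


H = -sum(p_i * log2(p_i)). Terms: -(9/19)*log2(9/19) = 0.510633; -(8/19)*log2(8/19) = 0.525443; -(2/19)*log2(2/19) = 0.341887. H = 0.510633 + 0.525443 + 0.341887 = 1.378

1.378 bits


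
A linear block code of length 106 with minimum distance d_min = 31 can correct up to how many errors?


Correction capability = floor((d-1)/2) = floor((31-1)/2) = 15

15 errors


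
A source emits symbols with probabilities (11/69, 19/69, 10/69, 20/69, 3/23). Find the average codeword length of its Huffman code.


Huffman construction (repeatedly merge the two least-probable nodes; each merge adds 1 bit to every symbol beneath it): 3/23 + 10/69 = 19/69; 11/69 + 19/69 = 10/23; 19/69 + 20/69 = 13/23; 10/23 + 13/23 = 1. Resulting codeword lengths (in the order the probabilities were given): (2, 2, 3, 2, 3). L_avg = sum(p_i * l_i) = 11/69*2 + 19/69*2 + 10/69*3 + 20/69*2 + 3/23*3 = 157/69 = 2.2754

2.2754 bits


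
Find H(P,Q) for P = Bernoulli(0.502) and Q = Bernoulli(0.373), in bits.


H(P,Q) = -p*log2(q) - (1-p)*log2(1-q). -0.502*log2(0.373) = 0.714222; -0.498*log2(0.627) = 0.335384. H(P,Q) = 0.714222 + 0.335384 = 1.0496

1.0496 bits


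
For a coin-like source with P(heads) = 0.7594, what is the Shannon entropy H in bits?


H = -p*log2(p) - (1-p)*log2(1-p). -0.7594*log2(0.7594) = 0.301534; -0.2406*log2(0.2406) = 0.494503. H = 0.301534 + 0.494503 = 0.796

0.796 bits


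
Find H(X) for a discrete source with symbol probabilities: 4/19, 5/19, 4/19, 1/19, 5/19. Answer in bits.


H = -sum(p_i * log2(p_i)). Terms: -(4/19)*log2(4/19) = 0.473248; -(5/19)*log2(5/19) = 0.506842; -(4/19)*log2(4/19) = 0.473248; -(1/19)*log2(1/19) = 0.223575; -(5/19)*log2(5/19) = 0.506842. H = 0.473248 + 0.506842 + 0.473248 + 0.223575 + 0.506842 = 2.1838

2.1838 bits


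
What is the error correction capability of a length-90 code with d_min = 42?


Correction capability = floor((d-1)/2) = floor((42-1)/2) = 20

20 errors


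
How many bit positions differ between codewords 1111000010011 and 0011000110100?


Count differing positions: ^ ^ . . . . . ^ . . ^ ^ ^ = 6 differences

6


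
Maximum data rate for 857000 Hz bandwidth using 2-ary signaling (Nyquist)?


Rate = 2 * B * log2(M) = 2 * 857000 * 1.0 = 1714000.0

1714000.0 bps


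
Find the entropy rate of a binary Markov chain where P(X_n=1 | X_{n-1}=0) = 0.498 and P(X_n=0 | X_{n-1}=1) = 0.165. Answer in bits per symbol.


Stationary distribution: pi_0 = p10/(p01+p10) = 0.2489, pi_1 = 0.7511. Entropy rate H' = pi_0*H(p01) + pi_1*H(p10) = 0.2489*1.0 + 0.7511*0.6461 = 0.7342

0.7342 bits/symbol


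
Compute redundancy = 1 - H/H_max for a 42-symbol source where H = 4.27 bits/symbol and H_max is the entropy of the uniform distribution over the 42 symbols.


H_max = log2(K) = log2(42) = 5.3923 bits/symbol. Redundancy = 1 - H/H_max = 1 - 4.27/5.3923 = 1 - 0.7919 = 0.2081

0.2081


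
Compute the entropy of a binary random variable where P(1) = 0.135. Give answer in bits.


H = -p*log2(p) - (1-p)*log2(1-p). -0.135*log2(0.135) = 0.390011; -0.865*log2(0.865) = 0.180982. H = 0.390011 + 0.180982 = 0.571

0.571 bits


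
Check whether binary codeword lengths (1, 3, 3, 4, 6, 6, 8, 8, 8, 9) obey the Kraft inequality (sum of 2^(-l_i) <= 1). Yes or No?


Kraft sum = sum(2^(-l_i)) = 0.8574, need <= 1. Result: satisfied (a binary prefix-free code with these lengths exists)

Yes


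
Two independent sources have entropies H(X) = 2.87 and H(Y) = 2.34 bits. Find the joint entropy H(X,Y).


For independent variables, H(X,Y) = H(X) + H(Y) = 2.87 + 2.34 = 5.21

5.21 bits


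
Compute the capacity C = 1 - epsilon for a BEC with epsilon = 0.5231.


C = 1 - epsilon = 1 - 0.5231 = 0.4769

0.4769 bits


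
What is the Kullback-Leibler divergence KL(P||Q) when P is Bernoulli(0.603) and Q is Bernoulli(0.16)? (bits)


KL = p*log2(p/q) + (1-p)*log2((1-p)/(1-q)) = 0.603*log2(0.603/0.16) + 0.397*log2(0.397/0.84) = 0.7249

0.7249 bits


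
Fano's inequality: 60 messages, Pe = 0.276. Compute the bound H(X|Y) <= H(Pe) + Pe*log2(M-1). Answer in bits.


H(Pe) = -Pe*log2(Pe) - (1-Pe)*log2(1-Pe) = -0.276*log2(0.276) - 0.724*log2(0.724) = 0.512604 + 0.337339 = 0.8499. Pe*log2(M-1) = 0.276*log2(59) = 1.623609. Bound = H(Pe) + Pe*log2(M-1) = 0.512604 + 0.337339 + 1.623609 = 2.4736

2.4736 bits


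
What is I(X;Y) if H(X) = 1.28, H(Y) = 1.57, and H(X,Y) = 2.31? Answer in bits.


I(X;Y) = H(X) + H(Y) - H(X,Y) = 1.28 + 1.57 - 2.31 = 0.54

0.54 bits


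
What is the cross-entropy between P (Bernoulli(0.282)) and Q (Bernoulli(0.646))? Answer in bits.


H(P,Q) = -p*log2(q) - (1-p)*log2(1-q). -0.282*log2(0.646) = 0.177771; -0.718*log2(0.354) = 1.075692. H(P,Q) = 0.177771 + 1.075692 = 1.2535

1.2535 bits


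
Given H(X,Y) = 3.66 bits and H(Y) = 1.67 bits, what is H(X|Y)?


H(X|Y) = H(X,Y) - H(Y) = 3.66 - 1.67 = 1.99

1.99 bits


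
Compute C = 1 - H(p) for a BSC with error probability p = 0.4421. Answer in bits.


H(p) = -p*log2(p) - (1-p)*log2(1-p) = -0.4421*log2(0.4421) - 0.5579*log2(0.5579) = 0.520597 + 0.469708 = 0.9903. C = 1 - H(p) = 1 - 0.9903 = 0.0097

0.0097 bits


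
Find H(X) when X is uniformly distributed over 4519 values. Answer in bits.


H = log2(n) = log2(4519) = 12.1418

12.1418 bits


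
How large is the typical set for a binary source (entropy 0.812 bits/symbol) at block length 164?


log2|A_typical| = nH = 164 * 0.812 = 133.168, so |A_typical| ~ 2^133.168 = 1.223e+40

1.223e+40


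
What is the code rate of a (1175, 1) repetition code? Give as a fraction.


Rate = k/n = 1/1175

1/1175


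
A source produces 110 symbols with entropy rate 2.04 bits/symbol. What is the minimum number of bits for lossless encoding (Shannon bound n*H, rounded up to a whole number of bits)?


Minimum bits >= n * H = 110 * 2.04 = 224.4, rounded up to a whole number of bits = 225

225 bits


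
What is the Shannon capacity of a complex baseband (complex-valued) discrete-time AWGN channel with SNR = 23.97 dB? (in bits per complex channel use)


SNR_linear = 10^(23.97/10) = 249.4595; C = log2(1 + SNR_linear) = log2(1 + 249.4595) = 7.9684

7.9684 bits/channel use


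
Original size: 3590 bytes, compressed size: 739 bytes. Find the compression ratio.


Ratio = original / compressed = 3590 / 739 = 4.8579

4.8579


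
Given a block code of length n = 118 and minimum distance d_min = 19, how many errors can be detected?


Detection capability = d_min - 1 = 19 - 1 = 18

18 errors


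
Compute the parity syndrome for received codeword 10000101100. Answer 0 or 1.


Syndrome = XOR of all bits = 1 XOR 0 XOR 0 XOR 0 XOR 0 XOR 1 XOR 0 XOR 1 XOR 1 XOR 0 XOR 0 = 0

0


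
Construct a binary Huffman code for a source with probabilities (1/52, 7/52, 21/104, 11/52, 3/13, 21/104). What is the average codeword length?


Huffman construction (repeatedly merge the two least-probable nodes; each merge adds 1 bit to every symbol beneath it): 1/52 + 7/52 = 2/13; 2/13 + 21/104 = 37/104; 21/104 + 11/52 = 43/104; 3/13 + 37/104 = 61/104; 43/104 + 61/104 = 1. Resulting codeword lengths (in the order the probabilities were given): (4, 4, 3, 2, 2, 2). L_avg = sum(p_i * l_i) = 1/52*4 + 7/52*4 + 21/104*3 + 11/52*2 + 3/13*2 + 21/104*2 = 261/104 = 2.5096

2.5096 bits


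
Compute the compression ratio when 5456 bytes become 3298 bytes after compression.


Ratio = original / compressed = 5456 / 3298 = 1.6543

1.6543


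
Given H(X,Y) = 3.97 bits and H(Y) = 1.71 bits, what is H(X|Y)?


H(X|Y) = H(X,Y) - H(Y) = 3.97 - 1.71 = 2.26

2.26 bits


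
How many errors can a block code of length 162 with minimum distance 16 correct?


Correction capability = floor((d-1)/2) = floor((16-1)/2) = 7

7 errors


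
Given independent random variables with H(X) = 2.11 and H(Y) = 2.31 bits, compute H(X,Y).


For independent variables, H(X,Y) = H(X) + H(Y) = 2.11 + 2.31 = 4.42

4.42 bits


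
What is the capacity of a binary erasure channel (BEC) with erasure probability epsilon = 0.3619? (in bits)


C = 1 - epsilon = 1 - 0.3619 = 0.6381

0.6381 bits


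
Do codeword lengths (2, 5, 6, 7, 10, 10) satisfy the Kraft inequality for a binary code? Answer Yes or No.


Kraft sum = sum(2^(-l_i)) = 0.3066, need <= 1. Result: satisfied (a binary prefix-free code with these lengths exists)

Yes


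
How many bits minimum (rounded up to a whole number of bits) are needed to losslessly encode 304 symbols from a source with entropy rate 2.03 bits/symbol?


Minimum bits >= n * H = 304 * 2.03 = 617.12, rounded up to a whole number of bits = 618

618 bits


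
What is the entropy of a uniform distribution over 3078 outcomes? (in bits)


H = log2(n) = log2(3078) = 11.5878

11.5878 bits


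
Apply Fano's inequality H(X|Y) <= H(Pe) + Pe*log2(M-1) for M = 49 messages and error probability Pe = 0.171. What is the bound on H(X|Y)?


H(Pe) = -Pe*log2(Pe) - (1-Pe)*log2(1-Pe) = -0.171*log2(0.171) - 0.829*log2(0.829) = 0.435696 + 0.224291 = 0.66. Pe*log2(M-1) = 0.171*log2(48) = 0.955029. Bound = H(Pe) + Pe*log2(M-1) = 0.435696 + 0.224291 + 0.955029 = 1.615

1.615 bits


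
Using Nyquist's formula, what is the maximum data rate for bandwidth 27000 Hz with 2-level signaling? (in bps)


Rate = 2 * B * log2(M) = 2 * 27000 * 1.0 = 54000.0

54000.0 bps


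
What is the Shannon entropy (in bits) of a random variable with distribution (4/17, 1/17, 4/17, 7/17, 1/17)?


H = -sum(p_i * log2(p_i)). Terms: -(4/17)*log2(4/17) = 0.491168; -(1/17)*log2(1/17) = 0.240439; -(4/17)*log2(4/17) = 0.491168; -(7/17)*log2(7/17) = 0.527103; -(1/17)*log2(1/17) = 0.240439. H = 0.491168 + 0.240439 + 0.491168 + 0.527103 + 0.240439 = 1.9903

1.9903 bits


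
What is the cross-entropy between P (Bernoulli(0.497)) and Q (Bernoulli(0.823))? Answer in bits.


H(P,Q) = -p*log2(q) - (1-p)*log2(1-q). -0.497*log2(0.823) = 0.139675; -0.503*log2(0.177) = 1.256584. H(P,Q) = 0.139675 + 1.256584 = 1.3963

1.3963 bits


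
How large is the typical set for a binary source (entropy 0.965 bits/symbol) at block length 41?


log2|A_typical| = nH = 41 * 0.965 = 39.565, so |A_typical| ~ 2^39.565 = 8.133e+11

8.133e+11


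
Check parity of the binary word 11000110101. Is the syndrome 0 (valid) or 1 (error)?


Syndrome = XOR of all bits = 1 XOR 1 XOR 0 XOR 0 XOR 0 XOR 1 XOR 1 XOR 0 XOR 1 XOR 0 XOR 1 = 0

0


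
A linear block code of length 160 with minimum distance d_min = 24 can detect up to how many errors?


Detection capability = d_min - 1 = 24 - 1 = 23

23 errors


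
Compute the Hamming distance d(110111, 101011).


Count differing positions: . ^ ^ ^ . . = 3 differences

3


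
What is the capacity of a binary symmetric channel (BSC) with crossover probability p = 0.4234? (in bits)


H(p) = -p*log2(p) - (1-p)*log2(1-p) = -0.4234*log2(0.4234) - 0.5766*log2(0.5766) = 0.524977 + 0.458026 = 0.983. C = 1 - H(p) = 1 - 0.983 = 0.017

0.017 bits


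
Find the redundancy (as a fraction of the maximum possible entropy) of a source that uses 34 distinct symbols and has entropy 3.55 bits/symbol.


H_max = log2(K) = log2(34) = 5.0875 bits/symbol. Redundancy = 1 - H/H_max = 1 - 3.55/5.0875 = 1 - 0.6978 = 0.3022

0.3022


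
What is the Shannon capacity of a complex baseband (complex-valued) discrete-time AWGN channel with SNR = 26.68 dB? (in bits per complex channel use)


SNR_linear = 10^(26.68/10) = 465.5861; C = log2(1 + SNR_linear) = log2(1 + 465.5861) = 8.866

8.866 bits/channel use


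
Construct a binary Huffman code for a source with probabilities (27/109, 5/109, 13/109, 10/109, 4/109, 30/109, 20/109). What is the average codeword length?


Huffman construction (repeatedly merge the two least-probable nodes; each merge adds 1 bit to every symbol beneath it): 4/109 + 5/109 = 9/109; 9/109 + 10/109 = 19/109; 13/109 + 19/109 = 32/109; 20/109 + 27/109 = 47/109; 30/109 + 32/109 = 62/109; 47/109 + 62/109 = 1. Resulting codeword lengths (in the order the probabilities were given): (2, 5, 3, 4, 5, 2, 2). L_avg = sum(p_i * l_i) = 27/109*2 + 5/109*5 + 13/109*3 + 10/109*4 + 4/109*5 + 30/109*2 + 20/109*2 = 278/109 = 2.5505

2.5505 bits


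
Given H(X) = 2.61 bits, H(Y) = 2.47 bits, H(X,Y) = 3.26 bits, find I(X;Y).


I(X;Y) = H(X) + H(Y) - H(X,Y) = 2.61 + 2.47 - 3.26 = 1.82

1.82 bits


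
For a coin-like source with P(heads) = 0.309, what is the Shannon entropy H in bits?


H = -p*log2(p) - (1-p)*log2(1-p). -0.309*log2(0.309) = 0.523545; -0.691*log2(0.691) = 0.368470. H = 0.523545 + 0.368470 = 0.892

0.892 bits


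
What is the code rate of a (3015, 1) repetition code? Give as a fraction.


Rate = k/n = 1/3015

1/3015


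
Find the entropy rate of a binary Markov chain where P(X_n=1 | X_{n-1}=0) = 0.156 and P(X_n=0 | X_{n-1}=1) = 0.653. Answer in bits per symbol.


Stationary distribution: pi_0 = p10/(p01+p10) = 0.8072, pi_1 = 0.1928. Entropy rate H' = pi_0*H(p01) + pi_1*H(p10) = 0.8072*0.6247 + 0.1928*0.9314 = 0.6838

0.6838 bits/symbol


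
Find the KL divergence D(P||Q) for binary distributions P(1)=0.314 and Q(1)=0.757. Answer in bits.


KL = p*log2(p/q) + (1-p)*log2((1-p)/(1-q)) = 0.314*log2(0.314/0.757) + 0.686*log2(0.686/0.243) = 0.6285

0.6285 bits


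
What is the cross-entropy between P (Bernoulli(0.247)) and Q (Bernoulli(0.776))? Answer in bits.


H(P,Q) = -p*log2(q) - (1-p)*log2(1-q). -0.247*log2(0.776) = 0.090370; -0.753*log2(0.224) = 1.625297. H(P,Q) = 0.090370 + 1.625297 = 1.7157

1.7157 bits


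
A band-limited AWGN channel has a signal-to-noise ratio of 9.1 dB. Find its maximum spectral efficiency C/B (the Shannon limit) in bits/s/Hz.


SNR_linear = 10^(9.1/10) = 8.1283; C/B = log2(1 + SNR_linear) = log2(1 + 8.1283) = 3.1903

3.1903 bits/s/Hz


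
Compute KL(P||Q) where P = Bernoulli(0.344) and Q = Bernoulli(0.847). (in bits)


KL = p*log2(p/q) + (1-p)*log2((1-p)/(1-q)) = 0.344*log2(0.344/0.847) + 0.656*log2(0.656/0.153) = 0.9305

0.9305 bits


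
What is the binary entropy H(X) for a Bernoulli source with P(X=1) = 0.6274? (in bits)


H = -p*log2(p) - (1-p)*log2(1-p). -0.6274*log2(0.6274) = 0.421953; -0.3726*log2(0.3726) = 0.530694. H = 0.421953 + 0.530694 = 0.9526

0.9526 bits


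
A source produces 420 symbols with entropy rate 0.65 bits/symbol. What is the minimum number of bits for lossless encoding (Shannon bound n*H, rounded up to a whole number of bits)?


Minimum bits >= n * H = 420 * 0.65 = 273.0, rounded up to a whole number of bits = 273

273 bits


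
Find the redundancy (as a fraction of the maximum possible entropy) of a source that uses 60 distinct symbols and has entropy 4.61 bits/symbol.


H_max = log2(K) = log2(60) = 5.9069 bits/symbol. Redundancy = 1 - H/H_max = 1 - 4.61/5.9069 = 1 - 0.7804 = 0.2196

0.2196


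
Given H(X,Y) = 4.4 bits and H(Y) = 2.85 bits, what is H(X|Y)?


H(X|Y) = H(X,Y) - H(Y) = 4.4 - 2.85 = 1.55

1.55 bits


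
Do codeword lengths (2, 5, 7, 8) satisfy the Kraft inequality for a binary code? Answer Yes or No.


Kraft sum = sum(2^(-l_i)) = 0.293, need <= 1. Result: satisfied (a binary prefix-free code with these lengths exists)

Yes


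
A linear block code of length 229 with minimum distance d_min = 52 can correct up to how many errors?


Correction capability = floor((d-1)/2) = floor((52-1)/2) = 25

25 errors


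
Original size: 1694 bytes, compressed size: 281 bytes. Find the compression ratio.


Ratio = original / compressed = 1694 / 281 = 6.0285

6.0285


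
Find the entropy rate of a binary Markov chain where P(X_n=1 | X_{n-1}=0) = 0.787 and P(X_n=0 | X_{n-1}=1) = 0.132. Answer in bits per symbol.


Stationary distribution: pi_0 = p10/(p01+p10) = 0.1436, pi_1 = 0.8564. Entropy rate H' = pi_0*H(p01) + pi_1*H(p10) = 0.1436*0.7472 + 0.8564*0.5629 = 0.5894

0.5894 bits/symbol


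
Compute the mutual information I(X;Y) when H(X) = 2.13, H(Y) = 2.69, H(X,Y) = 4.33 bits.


I(X;Y) = H(X) + H(Y) - H(X,Y) = 2.13 + 2.69 - 4.33 = 0.49

0.49 bits


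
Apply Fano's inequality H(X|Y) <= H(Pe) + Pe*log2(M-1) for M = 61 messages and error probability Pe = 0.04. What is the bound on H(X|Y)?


H(Pe) = -Pe*log2(Pe) - (1-Pe)*log2(1-Pe) = -0.04*log2(0.04) - 0.96*log2(0.96) = 0.185754 + 0.056538 = 0.2423. Pe*log2(M-1) = 0.04*log2(60) = 0.236276. Bound = H(Pe) + Pe*log2(M-1) = 0.185754 + 0.056538 + 0.236276 = 0.4786

0.4786 bits


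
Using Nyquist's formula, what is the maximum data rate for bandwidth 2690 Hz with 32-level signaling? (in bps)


Rate = 2 * B * log2(M) = 2 * 2690 * 5.0 = 26900.0

26900.0 bps


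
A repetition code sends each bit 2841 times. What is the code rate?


Rate = k/n = 1/2841

1/2841


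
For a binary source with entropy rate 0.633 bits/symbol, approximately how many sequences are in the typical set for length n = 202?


log2|A_typical| = nH = 202 * 0.633 = 127.866, so |A_typical| ~ 2^127.866 = 3.101e+38

3.101e+38


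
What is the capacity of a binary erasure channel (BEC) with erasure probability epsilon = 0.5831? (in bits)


C = 1 - epsilon = 1 - 0.5831 = 0.4169

0.4169 bits


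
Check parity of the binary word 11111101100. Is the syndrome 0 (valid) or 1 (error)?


Syndrome = XOR of all bits = 1 XOR 1 XOR 1 XOR 1 XOR 1 XOR 1 XOR 0 XOR 1 XOR 1 XOR 0 XOR 0 = 0

0


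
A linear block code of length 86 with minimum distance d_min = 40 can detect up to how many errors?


Detection capability = d_min - 1 = 40 - 1 = 39

39 errors


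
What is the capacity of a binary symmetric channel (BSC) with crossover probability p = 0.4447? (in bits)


H(p) = -p*log2(p) - (1-p)*log2(1-p) = -0.4447*log2(0.4447) - 0.5553*log2(0.5553) = 0.519897 + 0.471261 = 0.9912. C = 1 - H(p) = 1 - 0.9912 = 0.0088

0.0088 bits


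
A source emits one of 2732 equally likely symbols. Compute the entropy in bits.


H = log2(n) = log2(2732) = 11.4157

11.4157 bits


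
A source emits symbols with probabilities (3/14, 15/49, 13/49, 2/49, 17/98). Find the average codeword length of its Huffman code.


Huffman construction (repeatedly merge the two least-probable nodes; each merge adds 1 bit to every symbol beneath it): 2/49 + 17/98 = 3/14; 3/14 + 3/14 = 3/7; 13/49 + 15/49 = 4/7; 3/7 + 4/7 = 1. Resulting codeword lengths (in the order the probabilities were given): (2, 2, 2, 3, 3). L_avg = sum(p_i * l_i) = 3/14*2 + 15/49*2 + 13/49*2 + 2/49*3 + 17/98*3 = 31/14 = 2.2143

2.2143 bits


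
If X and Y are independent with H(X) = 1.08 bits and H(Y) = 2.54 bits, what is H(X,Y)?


For independent variables, H(X,Y) = H(X) + H(Y) = 1.08 + 2.54 = 3.62

3.62 bits


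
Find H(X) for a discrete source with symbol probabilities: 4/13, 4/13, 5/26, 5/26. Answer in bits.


H = -sum(p_i * log2(p_i)). Terms: -(4/13)*log2(4/13) = 0.523212; -(4/13)*log2(4/13) = 0.523212; -(5/26)*log2(5/26) = 0.457406; -(5/26)*log2(5/26) = 0.457406. H = 0.523212 + 0.523212 + 0.457406 + 0.457406 = 1.9612

1.9612 bits


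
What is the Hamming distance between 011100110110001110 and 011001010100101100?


Count differing positions: . . . ^ . ^ ^ . . . ^ . ^ . . . ^ . = 6 differences

6


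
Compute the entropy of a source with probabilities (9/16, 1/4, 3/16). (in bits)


H = -sum(p_i * log2(p_i)). Terms: -(9/16)*log2(9/16) = 0.466917; -(1/4)*log2(1/4) = 0.500000; -(3/16)*log2(3/16) = 0.452820. H = 0.466917 + 0.500000 + 0.452820 = 1.4197

1.4197 bits


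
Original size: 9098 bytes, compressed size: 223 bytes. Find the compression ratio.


Ratio = original / compressed = 9098 / 223 = 40.7982

40.7982


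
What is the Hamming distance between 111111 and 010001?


Count differing positions: ^ . ^ ^ ^ . = 4 differences

4


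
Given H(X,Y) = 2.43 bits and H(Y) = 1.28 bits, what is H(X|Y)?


H(X|Y) = H(X,Y) - H(Y) = 2.43 - 1.28 = 1.15

1.15 bits


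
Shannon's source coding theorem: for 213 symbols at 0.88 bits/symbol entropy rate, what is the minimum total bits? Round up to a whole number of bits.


Minimum bits >= n * H = 213 * 0.88 = 187.44, rounded up to a whole number of bits = 188

188 bits


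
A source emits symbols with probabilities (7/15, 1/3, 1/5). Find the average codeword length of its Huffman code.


Huffman construction (repeatedly merge the two least-probable nodes; each merge adds 1 bit to every symbol beneath it): 1/5 + 1/3 = 8/15; 7/15 + 8/15 = 1. Resulting codeword lengths (in the order the probabilities were given): (1, 2, 2). L_avg = sum(p_i * l_i) = 7/15*1 + 1/3*2 + 1/5*2 = 23/15 = 1.5333

1.5333 bits


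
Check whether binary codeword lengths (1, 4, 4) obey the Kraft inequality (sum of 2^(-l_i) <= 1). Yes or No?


Kraft sum = sum(2^(-l_i)) = 0.625, need <= 1. Result: satisfied (a binary prefix-free code with these lengths exists)

Yes


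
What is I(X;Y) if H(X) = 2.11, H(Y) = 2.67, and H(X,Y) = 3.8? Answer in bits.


I(X;Y) = H(X) + H(Y) - H(X,Y) = 2.11 + 2.67 - 3.8 = 0.98

0.98 bits


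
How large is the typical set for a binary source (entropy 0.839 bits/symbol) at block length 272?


log2|A_typical| = nH = 272 * 0.839 = 228.208, so |A_typical| ~ 2^228.208 = 4.983e+68

4.983e+68


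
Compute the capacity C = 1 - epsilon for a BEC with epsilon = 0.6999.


C = 1 - epsilon = 1 - 0.6999 = 0.3001

0.3001 bits


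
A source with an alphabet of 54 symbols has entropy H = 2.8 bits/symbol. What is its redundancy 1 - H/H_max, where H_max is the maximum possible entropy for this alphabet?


H_max = log2(K) = log2(54) = 5.7549 bits/symbol. Redundancy = 1 - H/H_max = 1 - 2.8/5.7549 = 1 - 0.4865 = 0.5135

0.5135


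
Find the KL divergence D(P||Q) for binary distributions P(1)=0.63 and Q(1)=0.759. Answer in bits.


KL = p*log2(p/q) + (1-p)*log2((1-p)/(1-q)) = 0.63*log2(0.63/0.759) + 0.37*log2(0.37/0.241) = 0.0595

0.0595 bits


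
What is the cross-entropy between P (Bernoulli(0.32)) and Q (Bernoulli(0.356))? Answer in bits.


H(P,Q) = -p*log2(q) - (1-p)*log2(1-q). -0.32*log2(0.356) = 0.476816; -0.68*log2(0.644) = 0.431710. H(P,Q) = 0.476816 + 0.431710 = 0.9085

0.9085 bits


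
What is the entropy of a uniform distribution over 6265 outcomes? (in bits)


H = log2(n) = log2(6265) = 12.6131

12.6131 bits


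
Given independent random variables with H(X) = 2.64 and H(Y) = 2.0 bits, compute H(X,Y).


For independent variables, H(X,Y) = H(X) + H(Y) = 2.64 + 2.0 = 4.64

4.64 bits


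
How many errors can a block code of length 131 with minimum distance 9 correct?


Correction capability = floor((d-1)/2) = floor((9-1)/2) = 4

4 errors


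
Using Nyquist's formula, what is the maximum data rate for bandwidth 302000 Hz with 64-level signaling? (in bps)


Rate = 2 * B * log2(M) = 2 * 302000 * 6.0 = 3624000.0

3624000.0 bps


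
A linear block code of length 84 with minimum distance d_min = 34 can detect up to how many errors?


Detection capability = d_min - 1 = 34 - 1 = 33

33 errors


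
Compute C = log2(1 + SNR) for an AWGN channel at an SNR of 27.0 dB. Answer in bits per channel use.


SNR_linear = 10^(27.0/10) = 501.1872; C = log2(1 + SNR_linear) = log2(1 + 501.1872) = 8.9721

8.9721 bits/channel use


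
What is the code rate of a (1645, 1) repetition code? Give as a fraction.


Rate = k/n = 1/1645

1/1645


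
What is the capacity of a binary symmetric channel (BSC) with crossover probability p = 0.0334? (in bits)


H(p) = -p*log2(p) - (1-p)*log2(1-p) = -0.0334*log2(0.0334) - 0.9666*log2(0.9666) = 0.163794 + 0.047372 = 0.2112. C = 1 - H(p) = 1 - 0.2112 = 0.7888

0.7888 bits


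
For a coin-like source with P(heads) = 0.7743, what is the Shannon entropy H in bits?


H = -p*log2(p) - (1-p)*log2(1-p). -0.7743*log2(0.7743) = 0.285744; -0.2257*log2(0.2257) = 0.484696. H = 0.285744 + 0.484696 = 0.7704

0.7704 bits


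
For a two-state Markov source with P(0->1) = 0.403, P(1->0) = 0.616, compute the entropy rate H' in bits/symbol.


Stationary distribution: pi_0 = p10/(p01+p10) = 0.6045, pi_1 = 0.3955. Entropy rate H' = pi_0*H(p01) + pi_1*H(p10) = 0.6045*0.9727 + 0.3955*0.9608 = 0.968

0.968 bits/symbol


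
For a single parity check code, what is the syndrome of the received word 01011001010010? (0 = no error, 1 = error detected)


Syndrome = XOR of all bits = 0 XOR 1 XOR 0 XOR 1 XOR 1 XOR 0 XOR 0 XOR 1 XOR 0 XOR 1 XOR 0 XOR 0 XOR 1 XOR 0 = 0

0


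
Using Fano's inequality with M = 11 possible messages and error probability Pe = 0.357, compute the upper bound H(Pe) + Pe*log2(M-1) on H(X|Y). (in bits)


H(Pe) = -Pe*log2(Pe) - (1-Pe)*log2(1-Pe) = -0.357*log2(0.357) - 0.643*log2(0.643) = 0.530503 + 0.409661 = 0.9402. Pe*log2(M-1) = 0.357*log2(10) = 1.185928. Bound = H(Pe) + Pe*log2(M-1) = 0.530503 + 0.409661 + 1.185928 = 2.1261

2.1261 bits


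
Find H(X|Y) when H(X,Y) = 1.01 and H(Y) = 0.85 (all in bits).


H(X|Y) = H(X,Y) - H(Y) = 1.01 - 0.85 = 0.16

0.16 bits


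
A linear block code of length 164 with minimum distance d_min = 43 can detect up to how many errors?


Detection capability = d_min - 1 = 43 - 1 = 42

42 errors


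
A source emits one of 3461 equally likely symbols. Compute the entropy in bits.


H = log2(n) = log2(3461) = 11.757

11.757 bits


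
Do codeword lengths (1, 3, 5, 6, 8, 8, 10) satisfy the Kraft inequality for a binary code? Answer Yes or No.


Kraft sum = sum(2^(-l_i)) = 0.6807, need <= 1. Result: satisfied (a binary prefix-free code with these lengths exists)

Yes


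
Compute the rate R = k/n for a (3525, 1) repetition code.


Rate = k/n = 1/3525

1/3525


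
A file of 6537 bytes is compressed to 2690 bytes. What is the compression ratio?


Ratio = original / compressed = 6537 / 2690 = 2.4301

2.4301


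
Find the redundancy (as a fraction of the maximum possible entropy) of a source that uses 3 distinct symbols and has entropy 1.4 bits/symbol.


H_max = log2(K) = log2(3) = 1.585 bits/symbol. Redundancy = 1 - H/H_max = 1 - 1.4/1.585 = 1 - 0.8833 = 0.1167

0.1167


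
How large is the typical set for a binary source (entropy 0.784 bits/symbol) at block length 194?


log2|A_typical| = nH = 194 * 0.784 = 152.096, so |A_typical| ~ 2^152.096 = 6.102e+45

6.102e+45
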